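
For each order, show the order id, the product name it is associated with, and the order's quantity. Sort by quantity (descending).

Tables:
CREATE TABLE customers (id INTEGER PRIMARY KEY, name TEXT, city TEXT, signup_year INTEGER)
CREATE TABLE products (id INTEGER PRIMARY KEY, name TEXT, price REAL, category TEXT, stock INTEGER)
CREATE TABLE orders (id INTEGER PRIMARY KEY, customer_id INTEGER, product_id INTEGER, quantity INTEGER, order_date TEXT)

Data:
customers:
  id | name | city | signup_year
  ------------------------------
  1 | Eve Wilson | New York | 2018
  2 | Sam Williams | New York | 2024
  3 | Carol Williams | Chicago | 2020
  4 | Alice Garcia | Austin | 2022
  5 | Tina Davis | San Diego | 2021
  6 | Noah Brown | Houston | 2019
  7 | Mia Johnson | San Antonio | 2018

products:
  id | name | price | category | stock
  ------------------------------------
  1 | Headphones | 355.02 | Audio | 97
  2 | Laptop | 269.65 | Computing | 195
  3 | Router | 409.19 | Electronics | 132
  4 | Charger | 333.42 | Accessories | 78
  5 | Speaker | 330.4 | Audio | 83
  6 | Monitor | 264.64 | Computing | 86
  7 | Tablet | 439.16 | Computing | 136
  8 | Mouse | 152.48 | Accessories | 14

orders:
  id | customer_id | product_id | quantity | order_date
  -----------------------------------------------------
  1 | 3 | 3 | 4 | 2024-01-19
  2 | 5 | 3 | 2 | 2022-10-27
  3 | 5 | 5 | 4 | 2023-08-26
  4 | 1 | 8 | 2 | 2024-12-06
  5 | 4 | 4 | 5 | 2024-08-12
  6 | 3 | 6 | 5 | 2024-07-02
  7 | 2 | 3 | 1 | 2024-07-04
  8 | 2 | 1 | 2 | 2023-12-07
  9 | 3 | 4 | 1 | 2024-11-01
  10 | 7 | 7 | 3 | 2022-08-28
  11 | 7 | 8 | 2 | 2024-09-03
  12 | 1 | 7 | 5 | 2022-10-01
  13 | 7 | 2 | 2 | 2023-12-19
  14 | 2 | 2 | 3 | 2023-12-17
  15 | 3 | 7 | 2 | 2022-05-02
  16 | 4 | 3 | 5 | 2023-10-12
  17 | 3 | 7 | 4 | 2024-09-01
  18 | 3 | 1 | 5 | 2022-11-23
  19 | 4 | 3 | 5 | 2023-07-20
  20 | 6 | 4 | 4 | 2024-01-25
SELECT c.id, p.name AS product, c.quantity FROM orders c JOIN products p ON c.product_id = p.id ORDER BY c.quantity DESC

Execution result:
id | product | quantity
5 | Charger | 5
6 | Monitor | 5
12 | Tablet | 5
16 | Router | 5
18 | Headphones | 5
19 | Router | 5
1 | Router | 4
3 | Speaker | 4
17 | Tablet | 4
20 | Charger | 4
10 | Tablet | 3
14 | Laptop | 3
2 | Router | 2
4 | Mouse | 2
8 | Headphones | 2
11 | Mouse | 2
13 | Laptop | 2
15 | Tablet | 2
7 | Router | 1
9 | Charger | 1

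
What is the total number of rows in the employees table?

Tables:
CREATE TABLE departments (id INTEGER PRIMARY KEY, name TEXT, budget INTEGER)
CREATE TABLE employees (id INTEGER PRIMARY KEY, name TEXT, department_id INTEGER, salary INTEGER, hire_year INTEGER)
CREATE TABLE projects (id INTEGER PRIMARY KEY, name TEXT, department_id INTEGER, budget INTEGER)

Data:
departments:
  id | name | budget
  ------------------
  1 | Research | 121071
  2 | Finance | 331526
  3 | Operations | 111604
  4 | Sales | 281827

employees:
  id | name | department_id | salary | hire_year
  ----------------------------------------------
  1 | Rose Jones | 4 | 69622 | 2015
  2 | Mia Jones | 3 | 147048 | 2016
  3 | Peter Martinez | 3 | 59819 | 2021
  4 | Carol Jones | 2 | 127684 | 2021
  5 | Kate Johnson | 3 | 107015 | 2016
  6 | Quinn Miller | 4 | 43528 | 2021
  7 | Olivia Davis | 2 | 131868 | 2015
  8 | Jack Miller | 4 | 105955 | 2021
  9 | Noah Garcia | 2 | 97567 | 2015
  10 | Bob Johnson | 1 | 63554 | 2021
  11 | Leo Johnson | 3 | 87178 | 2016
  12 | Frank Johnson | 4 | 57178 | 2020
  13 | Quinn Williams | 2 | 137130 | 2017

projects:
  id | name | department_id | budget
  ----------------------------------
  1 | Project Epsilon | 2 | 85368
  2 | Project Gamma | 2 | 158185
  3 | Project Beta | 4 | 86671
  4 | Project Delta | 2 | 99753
SELECT COUNT(*) FROM employees

Execution result:
13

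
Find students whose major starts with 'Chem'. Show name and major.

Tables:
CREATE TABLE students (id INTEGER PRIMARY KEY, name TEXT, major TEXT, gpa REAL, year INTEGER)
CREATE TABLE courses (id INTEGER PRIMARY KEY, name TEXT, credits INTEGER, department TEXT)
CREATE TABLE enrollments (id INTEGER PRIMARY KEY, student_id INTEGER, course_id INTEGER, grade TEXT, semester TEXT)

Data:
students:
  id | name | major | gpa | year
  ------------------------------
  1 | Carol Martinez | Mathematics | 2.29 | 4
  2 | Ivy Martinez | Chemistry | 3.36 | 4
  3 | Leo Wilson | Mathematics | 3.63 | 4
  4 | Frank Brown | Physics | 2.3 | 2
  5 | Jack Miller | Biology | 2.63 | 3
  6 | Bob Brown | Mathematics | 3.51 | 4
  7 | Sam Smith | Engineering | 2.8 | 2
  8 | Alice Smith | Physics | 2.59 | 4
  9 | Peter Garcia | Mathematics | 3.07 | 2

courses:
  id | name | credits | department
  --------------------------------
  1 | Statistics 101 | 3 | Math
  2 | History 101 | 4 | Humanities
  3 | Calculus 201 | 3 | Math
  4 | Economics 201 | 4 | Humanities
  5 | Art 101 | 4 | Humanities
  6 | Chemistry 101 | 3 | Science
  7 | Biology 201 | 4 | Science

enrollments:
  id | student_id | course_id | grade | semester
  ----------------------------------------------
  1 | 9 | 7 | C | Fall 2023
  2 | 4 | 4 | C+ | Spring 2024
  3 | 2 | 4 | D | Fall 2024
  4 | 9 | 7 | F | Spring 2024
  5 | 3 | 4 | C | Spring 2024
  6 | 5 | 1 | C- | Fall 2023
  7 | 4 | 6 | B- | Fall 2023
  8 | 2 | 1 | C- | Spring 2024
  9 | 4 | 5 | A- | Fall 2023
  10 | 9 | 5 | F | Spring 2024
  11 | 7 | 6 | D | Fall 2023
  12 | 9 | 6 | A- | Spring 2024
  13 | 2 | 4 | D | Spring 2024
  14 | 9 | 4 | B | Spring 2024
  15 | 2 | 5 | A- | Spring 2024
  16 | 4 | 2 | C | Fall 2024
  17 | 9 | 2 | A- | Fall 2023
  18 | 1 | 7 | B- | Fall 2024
SELECT name, major FROM students WHERE major LIKE 'Chem%'

Execution result:
name | major
Ivy Martinez | Chemistry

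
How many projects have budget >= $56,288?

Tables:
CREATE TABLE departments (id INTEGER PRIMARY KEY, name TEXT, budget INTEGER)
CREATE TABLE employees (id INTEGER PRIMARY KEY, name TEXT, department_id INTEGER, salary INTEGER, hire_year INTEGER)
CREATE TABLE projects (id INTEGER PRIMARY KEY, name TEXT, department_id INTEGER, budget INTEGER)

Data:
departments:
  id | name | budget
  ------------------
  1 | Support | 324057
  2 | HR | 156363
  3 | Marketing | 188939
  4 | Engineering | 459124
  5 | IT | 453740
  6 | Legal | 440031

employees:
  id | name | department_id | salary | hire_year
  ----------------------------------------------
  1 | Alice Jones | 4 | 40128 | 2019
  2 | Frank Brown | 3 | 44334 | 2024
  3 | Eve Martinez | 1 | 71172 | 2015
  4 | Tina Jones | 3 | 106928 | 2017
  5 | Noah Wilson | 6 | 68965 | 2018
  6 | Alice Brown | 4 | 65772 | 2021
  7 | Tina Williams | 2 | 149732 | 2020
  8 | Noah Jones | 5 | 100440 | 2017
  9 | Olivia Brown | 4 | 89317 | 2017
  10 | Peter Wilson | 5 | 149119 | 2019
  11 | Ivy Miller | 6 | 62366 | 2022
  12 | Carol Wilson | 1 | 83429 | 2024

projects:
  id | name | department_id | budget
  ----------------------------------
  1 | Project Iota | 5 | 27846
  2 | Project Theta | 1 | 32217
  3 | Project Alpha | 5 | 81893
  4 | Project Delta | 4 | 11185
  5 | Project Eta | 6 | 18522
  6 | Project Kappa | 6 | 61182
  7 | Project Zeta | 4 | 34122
SELECT COUNT(*) FROM projects WHERE budget >= 56288

Execution result:
2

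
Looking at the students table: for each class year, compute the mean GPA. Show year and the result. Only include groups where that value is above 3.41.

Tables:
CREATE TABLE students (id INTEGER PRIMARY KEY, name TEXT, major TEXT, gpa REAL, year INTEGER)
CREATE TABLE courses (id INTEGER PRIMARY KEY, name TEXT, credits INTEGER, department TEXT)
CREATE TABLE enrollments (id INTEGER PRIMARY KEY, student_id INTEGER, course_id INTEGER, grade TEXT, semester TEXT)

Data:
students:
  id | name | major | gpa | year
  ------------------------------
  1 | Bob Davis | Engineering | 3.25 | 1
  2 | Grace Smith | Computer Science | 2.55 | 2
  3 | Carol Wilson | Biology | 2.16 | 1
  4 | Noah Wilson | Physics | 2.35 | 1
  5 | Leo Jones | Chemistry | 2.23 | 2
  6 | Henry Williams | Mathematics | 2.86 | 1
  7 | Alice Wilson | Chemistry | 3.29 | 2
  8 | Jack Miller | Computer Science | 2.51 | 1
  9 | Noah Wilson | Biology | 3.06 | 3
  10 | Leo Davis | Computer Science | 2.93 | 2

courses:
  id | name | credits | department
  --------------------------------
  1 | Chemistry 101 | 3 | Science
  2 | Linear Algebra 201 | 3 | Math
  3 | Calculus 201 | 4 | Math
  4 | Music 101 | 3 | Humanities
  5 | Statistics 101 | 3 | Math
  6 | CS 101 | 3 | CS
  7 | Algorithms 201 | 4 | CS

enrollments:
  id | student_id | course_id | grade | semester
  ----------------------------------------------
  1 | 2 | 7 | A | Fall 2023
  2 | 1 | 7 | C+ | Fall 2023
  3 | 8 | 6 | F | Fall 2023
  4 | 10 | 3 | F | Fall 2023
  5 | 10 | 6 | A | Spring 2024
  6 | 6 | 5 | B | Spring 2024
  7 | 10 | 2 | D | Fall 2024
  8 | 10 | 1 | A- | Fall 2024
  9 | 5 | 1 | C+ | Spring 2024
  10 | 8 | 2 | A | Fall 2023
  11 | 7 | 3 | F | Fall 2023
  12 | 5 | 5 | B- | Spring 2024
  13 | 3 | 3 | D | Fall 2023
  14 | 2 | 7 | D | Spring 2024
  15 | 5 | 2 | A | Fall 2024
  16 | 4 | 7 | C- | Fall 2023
SELECT year, AVG(gpa) AS avg_gpa FROM students GROUP BY year HAVING AVG(gpa) > 3.41

Execution result:
(no rows)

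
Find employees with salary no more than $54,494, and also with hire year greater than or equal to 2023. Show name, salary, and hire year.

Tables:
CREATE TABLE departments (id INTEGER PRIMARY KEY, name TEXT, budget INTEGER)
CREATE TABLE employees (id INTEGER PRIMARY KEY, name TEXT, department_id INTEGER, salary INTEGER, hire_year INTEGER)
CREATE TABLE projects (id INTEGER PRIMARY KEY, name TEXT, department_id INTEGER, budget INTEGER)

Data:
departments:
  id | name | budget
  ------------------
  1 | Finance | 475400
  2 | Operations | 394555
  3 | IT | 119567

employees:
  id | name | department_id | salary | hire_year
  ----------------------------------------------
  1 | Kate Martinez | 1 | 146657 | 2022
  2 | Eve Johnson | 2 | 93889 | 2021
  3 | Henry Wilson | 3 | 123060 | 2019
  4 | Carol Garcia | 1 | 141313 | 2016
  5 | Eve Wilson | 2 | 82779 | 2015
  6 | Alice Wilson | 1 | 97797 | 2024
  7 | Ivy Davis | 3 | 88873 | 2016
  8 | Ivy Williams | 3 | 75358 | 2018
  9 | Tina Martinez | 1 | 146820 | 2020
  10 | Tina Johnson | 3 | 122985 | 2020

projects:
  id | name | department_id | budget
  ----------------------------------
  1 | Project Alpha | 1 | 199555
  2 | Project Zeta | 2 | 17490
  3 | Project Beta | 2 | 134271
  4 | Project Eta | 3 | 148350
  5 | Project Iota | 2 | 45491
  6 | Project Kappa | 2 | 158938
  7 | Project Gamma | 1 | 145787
SELECT name, salary, hire_year FROM employees WHERE salary <= 54494 AND hire_year >= 2023

Execution result:
(no rows)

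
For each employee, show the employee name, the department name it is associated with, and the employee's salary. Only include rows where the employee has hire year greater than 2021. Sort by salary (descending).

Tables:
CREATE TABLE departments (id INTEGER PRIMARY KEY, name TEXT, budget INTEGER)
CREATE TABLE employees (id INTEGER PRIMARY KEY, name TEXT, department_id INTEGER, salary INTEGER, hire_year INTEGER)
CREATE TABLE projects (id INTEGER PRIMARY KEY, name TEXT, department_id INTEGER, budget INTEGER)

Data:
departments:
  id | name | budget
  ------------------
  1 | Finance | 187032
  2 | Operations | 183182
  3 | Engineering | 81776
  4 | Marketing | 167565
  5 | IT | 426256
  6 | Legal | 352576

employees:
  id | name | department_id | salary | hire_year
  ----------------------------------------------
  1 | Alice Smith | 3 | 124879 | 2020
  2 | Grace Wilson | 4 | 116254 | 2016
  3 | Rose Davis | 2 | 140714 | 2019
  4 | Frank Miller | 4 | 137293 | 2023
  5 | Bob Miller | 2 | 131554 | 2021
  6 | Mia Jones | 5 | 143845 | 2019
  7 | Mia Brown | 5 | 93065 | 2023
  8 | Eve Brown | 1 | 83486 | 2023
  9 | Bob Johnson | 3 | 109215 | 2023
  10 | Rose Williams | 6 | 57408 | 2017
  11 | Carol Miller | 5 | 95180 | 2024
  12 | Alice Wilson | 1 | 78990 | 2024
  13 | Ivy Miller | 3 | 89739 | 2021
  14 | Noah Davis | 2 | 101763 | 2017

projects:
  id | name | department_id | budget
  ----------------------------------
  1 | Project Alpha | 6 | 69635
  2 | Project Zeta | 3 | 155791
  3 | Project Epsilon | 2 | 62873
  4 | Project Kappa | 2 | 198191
SELECT c.name, p.name AS department, c.salary FROM employees c JOIN departments p ON c.department_id = p.id WHERE c.hire_year > 2021 ORDER BY c.salary DESC

Execution result:
name | department | salary
Frank Miller | Marketing | 137293
Bob Johnson | Engineering | 109215
Carol Miller | IT | 95180
Mia Brown | IT | 93065
Eve Brown | Finance | 83486
Alice Wilson | Finance | 78990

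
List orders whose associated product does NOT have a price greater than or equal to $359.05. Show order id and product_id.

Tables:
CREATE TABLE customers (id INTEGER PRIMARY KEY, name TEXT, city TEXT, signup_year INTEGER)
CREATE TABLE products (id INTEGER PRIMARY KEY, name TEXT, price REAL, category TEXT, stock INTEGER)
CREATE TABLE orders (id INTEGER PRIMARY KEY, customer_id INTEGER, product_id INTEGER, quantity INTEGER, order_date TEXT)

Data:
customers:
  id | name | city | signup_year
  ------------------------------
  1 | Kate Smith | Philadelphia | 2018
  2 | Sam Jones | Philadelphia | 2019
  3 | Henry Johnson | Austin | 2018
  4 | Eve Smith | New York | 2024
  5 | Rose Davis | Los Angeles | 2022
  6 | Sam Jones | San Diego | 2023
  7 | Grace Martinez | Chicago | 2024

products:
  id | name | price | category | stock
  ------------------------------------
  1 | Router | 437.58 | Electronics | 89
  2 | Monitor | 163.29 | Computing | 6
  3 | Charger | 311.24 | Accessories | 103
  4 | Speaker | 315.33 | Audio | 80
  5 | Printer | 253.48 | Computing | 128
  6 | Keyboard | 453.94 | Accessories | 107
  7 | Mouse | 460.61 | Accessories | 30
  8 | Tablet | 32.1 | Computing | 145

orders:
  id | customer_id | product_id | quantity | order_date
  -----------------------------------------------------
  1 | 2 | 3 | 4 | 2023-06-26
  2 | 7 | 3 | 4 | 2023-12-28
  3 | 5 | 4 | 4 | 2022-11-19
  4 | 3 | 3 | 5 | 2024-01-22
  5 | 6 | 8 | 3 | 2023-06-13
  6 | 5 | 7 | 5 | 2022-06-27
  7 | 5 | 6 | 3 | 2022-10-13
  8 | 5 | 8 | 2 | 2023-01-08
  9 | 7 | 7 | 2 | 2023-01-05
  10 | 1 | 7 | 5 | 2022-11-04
SELECT id, product_id FROM orders WHERE product_id NOT IN (SELECT id FROM products WHERE price >= 359.05)

Execution result:
id | product_id
1 | 3
2 | 3
3 | 4
4 | 3
5 | 8
8 | 8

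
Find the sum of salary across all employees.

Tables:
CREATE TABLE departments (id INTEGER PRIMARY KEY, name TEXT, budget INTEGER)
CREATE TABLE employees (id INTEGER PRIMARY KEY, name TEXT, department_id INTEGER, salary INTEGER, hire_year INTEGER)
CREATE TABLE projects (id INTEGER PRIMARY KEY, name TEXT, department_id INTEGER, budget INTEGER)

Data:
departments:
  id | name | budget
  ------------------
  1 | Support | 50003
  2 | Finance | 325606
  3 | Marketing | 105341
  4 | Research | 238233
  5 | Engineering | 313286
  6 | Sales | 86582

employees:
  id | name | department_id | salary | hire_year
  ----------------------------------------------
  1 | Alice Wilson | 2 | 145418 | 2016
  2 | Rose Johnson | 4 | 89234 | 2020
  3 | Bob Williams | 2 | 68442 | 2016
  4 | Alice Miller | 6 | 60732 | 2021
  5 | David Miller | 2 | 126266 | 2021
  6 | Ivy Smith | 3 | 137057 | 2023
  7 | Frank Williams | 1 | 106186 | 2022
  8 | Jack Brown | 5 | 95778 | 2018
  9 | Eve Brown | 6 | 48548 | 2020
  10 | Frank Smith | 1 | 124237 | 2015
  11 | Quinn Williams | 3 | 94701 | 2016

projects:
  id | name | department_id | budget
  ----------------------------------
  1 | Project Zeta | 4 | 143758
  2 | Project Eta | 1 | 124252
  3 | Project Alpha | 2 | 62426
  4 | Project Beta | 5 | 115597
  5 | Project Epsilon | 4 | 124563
SELECT SUM(salary) FROM employees

Execution result:
1096599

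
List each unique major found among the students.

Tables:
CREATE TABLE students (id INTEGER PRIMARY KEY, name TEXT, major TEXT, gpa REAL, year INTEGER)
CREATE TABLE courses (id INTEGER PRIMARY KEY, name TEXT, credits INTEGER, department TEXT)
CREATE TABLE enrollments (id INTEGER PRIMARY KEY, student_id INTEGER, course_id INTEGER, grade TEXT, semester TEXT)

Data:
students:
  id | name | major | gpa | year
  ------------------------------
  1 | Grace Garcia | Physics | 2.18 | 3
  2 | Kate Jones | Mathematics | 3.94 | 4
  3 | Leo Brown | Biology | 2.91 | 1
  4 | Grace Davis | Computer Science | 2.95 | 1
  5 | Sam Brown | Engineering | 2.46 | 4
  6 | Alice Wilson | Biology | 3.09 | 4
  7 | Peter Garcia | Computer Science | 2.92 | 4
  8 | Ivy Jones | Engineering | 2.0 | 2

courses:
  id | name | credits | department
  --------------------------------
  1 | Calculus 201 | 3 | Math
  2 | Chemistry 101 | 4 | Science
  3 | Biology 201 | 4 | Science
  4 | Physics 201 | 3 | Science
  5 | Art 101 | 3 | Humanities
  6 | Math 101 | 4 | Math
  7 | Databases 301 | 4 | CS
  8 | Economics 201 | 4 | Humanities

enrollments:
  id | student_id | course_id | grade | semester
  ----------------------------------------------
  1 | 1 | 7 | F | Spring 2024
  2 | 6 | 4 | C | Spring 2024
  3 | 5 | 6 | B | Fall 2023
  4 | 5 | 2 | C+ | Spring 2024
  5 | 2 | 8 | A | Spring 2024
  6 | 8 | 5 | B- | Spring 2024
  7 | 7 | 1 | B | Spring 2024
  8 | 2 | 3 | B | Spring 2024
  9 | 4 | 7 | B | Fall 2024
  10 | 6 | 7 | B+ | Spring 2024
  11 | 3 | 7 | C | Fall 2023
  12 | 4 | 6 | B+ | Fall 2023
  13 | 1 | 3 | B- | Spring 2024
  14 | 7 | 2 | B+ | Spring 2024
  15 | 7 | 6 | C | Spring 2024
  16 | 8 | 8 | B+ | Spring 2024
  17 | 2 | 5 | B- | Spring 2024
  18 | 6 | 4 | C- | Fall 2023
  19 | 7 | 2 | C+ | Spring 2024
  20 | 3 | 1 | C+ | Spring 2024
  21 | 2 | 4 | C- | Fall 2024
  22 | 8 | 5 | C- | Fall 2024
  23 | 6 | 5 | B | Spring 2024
SELECT DISTINCT major FROM students

Execution result:
major
Physics
Mathematics
Biology
Computer Science
Engineering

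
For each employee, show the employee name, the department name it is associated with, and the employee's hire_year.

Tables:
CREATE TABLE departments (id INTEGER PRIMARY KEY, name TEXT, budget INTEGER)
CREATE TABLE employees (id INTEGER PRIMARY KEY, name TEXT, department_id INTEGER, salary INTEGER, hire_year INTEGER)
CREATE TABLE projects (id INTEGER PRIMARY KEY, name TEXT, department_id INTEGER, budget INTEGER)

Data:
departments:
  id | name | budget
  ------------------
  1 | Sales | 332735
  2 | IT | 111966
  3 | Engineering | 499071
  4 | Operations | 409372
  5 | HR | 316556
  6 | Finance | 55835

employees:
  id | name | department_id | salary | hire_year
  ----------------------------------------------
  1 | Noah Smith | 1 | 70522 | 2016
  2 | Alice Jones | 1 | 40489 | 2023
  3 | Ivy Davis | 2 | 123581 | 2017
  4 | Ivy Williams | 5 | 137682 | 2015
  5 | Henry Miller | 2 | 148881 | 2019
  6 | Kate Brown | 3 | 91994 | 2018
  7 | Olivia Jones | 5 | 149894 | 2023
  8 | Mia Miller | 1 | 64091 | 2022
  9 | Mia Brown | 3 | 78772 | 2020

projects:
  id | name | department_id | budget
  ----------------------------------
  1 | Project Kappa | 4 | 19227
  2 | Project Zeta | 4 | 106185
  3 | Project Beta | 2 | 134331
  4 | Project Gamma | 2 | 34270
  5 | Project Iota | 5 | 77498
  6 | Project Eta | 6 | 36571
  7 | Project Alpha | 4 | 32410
SELECT c.name, p.name AS department, c.hire_year FROM employees c JOIN departments p ON c.department_id = p.id

Execution result:
name | department | hire_year
Noah Smith | Sales | 2016
Alice Jones | Sales | 2023
Ivy Davis | IT | 2017
Ivy Williams | HR | 2015
Henry Miller | IT | 2019
Kate Brown | Engineering | 2018
Olivia Jones | HR | 2023
Mia Miller | Sales | 2022
Mia Brown | Engineering | 2020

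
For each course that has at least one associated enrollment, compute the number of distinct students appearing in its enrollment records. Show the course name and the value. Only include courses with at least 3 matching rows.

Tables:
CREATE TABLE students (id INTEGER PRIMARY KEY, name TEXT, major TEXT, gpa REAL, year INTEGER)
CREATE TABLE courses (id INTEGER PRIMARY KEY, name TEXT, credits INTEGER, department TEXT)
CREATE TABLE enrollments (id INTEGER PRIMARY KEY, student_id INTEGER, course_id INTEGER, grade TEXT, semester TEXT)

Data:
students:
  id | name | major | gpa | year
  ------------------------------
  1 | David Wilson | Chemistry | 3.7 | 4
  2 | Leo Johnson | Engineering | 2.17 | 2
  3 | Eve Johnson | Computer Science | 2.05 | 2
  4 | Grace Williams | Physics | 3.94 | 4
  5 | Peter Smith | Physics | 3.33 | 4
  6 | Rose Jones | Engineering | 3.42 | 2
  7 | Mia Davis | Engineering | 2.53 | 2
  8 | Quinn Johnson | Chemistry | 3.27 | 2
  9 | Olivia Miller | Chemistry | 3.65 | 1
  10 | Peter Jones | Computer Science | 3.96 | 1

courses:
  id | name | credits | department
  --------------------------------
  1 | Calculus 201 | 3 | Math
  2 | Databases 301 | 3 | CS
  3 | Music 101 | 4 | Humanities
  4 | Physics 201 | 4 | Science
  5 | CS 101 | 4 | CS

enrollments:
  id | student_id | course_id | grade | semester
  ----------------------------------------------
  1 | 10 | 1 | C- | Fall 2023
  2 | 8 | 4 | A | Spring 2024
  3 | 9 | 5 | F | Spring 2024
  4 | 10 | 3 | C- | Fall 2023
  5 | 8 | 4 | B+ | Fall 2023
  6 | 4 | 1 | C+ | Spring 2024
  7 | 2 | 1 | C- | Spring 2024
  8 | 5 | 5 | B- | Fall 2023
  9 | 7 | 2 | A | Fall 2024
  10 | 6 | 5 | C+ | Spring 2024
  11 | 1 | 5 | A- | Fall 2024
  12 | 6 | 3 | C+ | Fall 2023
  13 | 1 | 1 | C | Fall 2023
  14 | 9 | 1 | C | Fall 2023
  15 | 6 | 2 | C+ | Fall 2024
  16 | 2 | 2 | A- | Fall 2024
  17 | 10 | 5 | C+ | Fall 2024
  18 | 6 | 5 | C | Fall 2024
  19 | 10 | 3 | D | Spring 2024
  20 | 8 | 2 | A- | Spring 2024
SELECT p.name, COUNT(DISTINCT c.student_id) AS distinct_student_count FROM enrollments c JOIN courses p ON c.course_id = p.id GROUP BY p.id, p.name HAVING COUNT(*) >= 3

Execution result:
name | distinct_student_count
Calculus 201 | 5
Databases 301 | 4
Music 101 | 2
CS 101 | 5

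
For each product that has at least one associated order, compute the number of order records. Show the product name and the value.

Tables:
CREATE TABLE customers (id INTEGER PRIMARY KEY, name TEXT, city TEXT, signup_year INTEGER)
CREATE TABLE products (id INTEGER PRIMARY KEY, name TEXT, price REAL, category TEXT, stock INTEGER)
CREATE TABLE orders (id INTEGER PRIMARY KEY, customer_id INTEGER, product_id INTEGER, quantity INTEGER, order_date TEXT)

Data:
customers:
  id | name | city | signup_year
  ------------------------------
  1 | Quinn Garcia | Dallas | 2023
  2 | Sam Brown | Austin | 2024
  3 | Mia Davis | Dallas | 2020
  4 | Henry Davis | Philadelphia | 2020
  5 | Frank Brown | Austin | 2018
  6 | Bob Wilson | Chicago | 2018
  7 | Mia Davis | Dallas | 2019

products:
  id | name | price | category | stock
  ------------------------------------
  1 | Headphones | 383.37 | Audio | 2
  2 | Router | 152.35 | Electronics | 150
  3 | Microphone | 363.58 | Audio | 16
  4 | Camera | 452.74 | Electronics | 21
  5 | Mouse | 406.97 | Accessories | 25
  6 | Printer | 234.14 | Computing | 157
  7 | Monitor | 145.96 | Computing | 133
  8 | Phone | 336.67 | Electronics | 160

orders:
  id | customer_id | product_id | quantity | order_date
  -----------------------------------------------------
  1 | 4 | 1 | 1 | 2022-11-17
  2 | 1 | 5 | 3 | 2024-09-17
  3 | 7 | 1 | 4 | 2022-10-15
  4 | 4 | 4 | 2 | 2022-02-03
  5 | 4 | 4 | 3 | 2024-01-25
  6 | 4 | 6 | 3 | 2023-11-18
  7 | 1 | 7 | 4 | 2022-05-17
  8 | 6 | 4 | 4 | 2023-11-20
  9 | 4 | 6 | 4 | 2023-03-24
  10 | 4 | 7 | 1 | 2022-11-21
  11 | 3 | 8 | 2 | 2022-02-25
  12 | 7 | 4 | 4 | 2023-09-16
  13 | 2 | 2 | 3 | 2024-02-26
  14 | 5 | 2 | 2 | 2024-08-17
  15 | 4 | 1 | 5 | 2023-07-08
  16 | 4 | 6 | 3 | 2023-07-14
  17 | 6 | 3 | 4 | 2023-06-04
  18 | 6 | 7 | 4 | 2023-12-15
SELECT p.name, COUNT(*) AS n FROM orders c JOIN products p ON c.product_id = p.id GROUP BY p.id, p.name

Execution result:
name | n
Headphones | 3
Router | 2
Microphone | 1
Camera | 4
Mouse | 1
Printer | 3
Monitor | 3
Phone | 1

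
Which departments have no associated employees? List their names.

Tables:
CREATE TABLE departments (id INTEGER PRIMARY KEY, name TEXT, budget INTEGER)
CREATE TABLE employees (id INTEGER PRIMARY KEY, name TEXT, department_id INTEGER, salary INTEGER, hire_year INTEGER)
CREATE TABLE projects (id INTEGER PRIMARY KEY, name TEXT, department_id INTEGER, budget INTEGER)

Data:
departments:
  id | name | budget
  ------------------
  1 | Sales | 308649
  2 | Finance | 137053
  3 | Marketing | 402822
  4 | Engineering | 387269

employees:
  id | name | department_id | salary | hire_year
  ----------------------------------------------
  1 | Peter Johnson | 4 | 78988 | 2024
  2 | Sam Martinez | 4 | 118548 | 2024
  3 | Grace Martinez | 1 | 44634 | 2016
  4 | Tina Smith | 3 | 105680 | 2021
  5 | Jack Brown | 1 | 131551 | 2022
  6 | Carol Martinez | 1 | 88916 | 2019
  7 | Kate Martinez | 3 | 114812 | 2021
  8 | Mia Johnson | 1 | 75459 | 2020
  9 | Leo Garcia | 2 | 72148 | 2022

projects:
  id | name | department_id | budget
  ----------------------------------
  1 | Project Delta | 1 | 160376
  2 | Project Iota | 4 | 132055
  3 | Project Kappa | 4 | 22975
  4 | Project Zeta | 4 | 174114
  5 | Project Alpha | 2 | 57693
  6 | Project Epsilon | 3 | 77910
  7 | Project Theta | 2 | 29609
SELECT p.name FROM departments p LEFT JOIN employees c ON c.department_id = p.id WHERE c.id IS NULL

Execution result:
(no rows)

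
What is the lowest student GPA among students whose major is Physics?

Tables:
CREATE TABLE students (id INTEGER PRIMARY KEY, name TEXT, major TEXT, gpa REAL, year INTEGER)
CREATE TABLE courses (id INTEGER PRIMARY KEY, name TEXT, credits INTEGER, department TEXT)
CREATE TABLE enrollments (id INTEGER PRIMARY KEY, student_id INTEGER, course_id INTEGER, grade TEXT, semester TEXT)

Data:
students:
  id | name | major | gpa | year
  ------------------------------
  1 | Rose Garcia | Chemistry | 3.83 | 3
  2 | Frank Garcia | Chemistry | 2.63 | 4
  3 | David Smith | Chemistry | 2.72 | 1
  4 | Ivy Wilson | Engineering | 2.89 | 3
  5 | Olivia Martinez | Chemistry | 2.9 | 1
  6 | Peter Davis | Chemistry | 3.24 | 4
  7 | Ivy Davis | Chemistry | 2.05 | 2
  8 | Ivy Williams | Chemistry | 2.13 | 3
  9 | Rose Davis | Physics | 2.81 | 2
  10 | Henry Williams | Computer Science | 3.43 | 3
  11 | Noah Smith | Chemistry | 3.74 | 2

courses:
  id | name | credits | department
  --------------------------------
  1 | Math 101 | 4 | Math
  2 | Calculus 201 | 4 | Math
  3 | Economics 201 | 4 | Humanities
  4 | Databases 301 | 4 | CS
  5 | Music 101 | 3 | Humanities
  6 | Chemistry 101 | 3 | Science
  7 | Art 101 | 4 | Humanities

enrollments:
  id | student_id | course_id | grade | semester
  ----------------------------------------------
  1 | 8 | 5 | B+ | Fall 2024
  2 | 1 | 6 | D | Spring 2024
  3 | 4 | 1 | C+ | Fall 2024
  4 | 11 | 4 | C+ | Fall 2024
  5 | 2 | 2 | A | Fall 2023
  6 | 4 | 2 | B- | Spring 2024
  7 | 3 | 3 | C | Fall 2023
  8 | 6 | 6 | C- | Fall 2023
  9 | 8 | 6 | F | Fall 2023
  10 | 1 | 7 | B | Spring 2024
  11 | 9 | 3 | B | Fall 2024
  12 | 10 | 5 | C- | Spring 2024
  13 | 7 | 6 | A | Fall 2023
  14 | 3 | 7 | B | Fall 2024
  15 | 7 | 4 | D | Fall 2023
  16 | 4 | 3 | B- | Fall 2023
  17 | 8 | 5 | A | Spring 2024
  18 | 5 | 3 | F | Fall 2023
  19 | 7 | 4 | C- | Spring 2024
SELECT MIN(gpa) FROM students WHERE major = 'Physics'

Execution result:
2.81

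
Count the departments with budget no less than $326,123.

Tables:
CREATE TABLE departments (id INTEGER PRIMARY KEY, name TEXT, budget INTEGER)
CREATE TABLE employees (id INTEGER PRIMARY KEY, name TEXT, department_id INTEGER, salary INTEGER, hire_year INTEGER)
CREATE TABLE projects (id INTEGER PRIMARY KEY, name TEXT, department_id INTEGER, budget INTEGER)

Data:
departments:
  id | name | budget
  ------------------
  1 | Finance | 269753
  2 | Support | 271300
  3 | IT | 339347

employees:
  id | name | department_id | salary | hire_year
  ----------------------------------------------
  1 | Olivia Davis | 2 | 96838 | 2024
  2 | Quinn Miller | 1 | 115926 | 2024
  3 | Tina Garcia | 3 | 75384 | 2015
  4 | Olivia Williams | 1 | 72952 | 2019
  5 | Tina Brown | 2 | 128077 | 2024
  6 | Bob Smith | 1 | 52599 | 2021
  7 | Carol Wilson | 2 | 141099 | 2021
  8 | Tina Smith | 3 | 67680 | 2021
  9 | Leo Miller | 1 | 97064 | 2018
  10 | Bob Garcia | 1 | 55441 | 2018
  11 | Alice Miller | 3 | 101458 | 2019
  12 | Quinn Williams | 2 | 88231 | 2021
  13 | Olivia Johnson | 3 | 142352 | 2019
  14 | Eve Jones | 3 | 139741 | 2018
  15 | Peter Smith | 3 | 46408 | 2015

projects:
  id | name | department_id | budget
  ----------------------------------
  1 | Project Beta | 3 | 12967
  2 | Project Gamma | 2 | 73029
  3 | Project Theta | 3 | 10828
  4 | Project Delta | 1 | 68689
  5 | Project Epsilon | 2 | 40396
SELECT COUNT(*) FROM departments WHERE budget >= 326123

Execution result:
1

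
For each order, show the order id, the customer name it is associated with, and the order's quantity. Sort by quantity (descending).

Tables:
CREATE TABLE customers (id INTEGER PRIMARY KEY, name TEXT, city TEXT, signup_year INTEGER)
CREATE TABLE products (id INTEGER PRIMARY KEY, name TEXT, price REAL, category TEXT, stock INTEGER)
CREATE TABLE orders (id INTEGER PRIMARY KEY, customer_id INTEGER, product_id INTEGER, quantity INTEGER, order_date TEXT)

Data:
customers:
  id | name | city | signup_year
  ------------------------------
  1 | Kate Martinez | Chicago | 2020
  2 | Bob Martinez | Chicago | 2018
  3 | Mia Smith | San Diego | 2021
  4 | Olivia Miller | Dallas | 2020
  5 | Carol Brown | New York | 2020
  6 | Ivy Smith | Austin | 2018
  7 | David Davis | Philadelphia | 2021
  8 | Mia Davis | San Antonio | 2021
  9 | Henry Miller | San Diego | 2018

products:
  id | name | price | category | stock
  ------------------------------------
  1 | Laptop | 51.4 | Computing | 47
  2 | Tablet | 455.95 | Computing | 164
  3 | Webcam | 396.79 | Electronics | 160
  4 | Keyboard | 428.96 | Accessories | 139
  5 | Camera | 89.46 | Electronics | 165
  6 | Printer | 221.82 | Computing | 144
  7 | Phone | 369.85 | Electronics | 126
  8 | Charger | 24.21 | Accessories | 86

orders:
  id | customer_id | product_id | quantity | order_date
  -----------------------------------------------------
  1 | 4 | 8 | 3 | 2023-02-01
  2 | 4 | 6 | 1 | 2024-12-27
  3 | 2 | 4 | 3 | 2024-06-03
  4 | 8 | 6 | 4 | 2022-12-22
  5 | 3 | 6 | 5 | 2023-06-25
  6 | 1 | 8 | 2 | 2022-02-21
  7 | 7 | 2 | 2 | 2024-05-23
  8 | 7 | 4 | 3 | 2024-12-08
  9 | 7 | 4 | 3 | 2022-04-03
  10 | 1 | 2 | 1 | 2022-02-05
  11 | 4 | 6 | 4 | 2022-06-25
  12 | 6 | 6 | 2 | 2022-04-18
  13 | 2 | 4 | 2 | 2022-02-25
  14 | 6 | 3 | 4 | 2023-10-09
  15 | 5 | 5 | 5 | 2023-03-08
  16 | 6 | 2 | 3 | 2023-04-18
SELECT c.id, p.name AS customer, c.quantity FROM orders c JOIN customers p ON c.customer_id = p.id ORDER BY c.quantity DESC

Execution result:
id | customer | quantity
5 | Mia Smith | 5
15 | Carol Brown | 5
4 | Mia Davis | 4
11 | Olivia Miller | 4
14 | Ivy Smith | 4
1 | Olivia Miller | 3
3 | Bob Martinez | 3
8 | David Davis | 3
9 | David Davis | 3
16 | Ivy Smith | 3
6 | Kate Martinez | 2
7 | David Davis | 2
12 | Ivy Smith | 2
13 | Bob Martinez | 2
2 | Olivia Miller | 1
10 | Kate Martinez | 1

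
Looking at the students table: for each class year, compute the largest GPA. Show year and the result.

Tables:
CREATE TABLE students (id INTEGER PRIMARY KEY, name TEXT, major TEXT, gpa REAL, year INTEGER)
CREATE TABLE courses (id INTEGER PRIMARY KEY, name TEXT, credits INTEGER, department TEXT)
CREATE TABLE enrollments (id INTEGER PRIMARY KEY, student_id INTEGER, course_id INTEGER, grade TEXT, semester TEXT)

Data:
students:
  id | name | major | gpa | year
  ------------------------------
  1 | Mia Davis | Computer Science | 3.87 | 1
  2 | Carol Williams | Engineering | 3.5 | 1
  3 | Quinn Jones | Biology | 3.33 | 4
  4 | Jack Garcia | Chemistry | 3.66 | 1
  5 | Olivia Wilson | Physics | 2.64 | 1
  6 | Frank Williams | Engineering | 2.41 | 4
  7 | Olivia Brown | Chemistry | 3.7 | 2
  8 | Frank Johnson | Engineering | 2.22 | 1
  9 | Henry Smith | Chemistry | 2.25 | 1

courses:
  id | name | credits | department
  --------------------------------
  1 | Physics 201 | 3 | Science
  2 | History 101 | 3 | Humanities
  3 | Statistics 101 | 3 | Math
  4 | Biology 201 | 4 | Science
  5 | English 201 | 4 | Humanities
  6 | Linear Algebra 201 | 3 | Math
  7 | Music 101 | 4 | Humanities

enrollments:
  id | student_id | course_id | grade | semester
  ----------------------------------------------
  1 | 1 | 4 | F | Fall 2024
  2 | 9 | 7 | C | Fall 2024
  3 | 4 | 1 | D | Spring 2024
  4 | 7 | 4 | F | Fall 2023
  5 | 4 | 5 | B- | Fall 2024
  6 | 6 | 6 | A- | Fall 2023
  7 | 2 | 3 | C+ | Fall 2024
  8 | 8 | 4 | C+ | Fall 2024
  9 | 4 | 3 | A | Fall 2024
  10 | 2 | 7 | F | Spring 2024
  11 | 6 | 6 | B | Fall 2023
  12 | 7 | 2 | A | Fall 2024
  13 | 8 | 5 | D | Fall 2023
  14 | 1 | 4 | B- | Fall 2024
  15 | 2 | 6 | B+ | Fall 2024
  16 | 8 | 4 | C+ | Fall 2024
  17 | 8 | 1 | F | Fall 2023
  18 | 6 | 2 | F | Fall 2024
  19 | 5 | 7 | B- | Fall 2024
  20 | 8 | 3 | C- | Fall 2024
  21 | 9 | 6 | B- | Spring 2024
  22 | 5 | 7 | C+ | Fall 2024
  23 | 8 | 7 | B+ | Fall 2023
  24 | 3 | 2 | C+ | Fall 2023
SELECT year, MAX(gpa) AS max_gpa FROM students GROUP BY year

Execution result:
year | max_gpa
1 | 3.87
2 | 3.70
4 | 3.33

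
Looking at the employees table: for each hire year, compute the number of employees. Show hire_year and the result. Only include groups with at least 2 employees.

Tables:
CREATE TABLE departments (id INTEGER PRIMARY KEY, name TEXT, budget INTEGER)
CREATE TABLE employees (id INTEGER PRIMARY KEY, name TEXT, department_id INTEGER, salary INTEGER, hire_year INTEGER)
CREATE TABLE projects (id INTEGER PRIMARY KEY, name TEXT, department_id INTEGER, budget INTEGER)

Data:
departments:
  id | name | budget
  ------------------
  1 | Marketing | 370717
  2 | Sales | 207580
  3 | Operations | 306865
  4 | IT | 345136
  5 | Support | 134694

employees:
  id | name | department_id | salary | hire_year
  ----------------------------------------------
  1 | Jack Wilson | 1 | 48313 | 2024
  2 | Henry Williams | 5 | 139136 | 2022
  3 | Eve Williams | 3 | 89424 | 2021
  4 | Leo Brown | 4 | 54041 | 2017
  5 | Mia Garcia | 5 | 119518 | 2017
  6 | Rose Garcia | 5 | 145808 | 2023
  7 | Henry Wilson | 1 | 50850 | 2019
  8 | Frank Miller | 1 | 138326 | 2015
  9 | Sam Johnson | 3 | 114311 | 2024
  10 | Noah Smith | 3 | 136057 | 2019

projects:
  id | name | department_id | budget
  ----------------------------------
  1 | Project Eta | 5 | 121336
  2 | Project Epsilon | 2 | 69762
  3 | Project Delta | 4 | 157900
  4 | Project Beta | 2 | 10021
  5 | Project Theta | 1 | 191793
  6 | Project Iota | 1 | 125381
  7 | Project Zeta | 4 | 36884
SELECT hire_year, COUNT(*) AS n FROM employees GROUP BY hire_year HAVING COUNT(*) >= 2

Execution result:
hire_year | n
2017 | 2
2019 | 2
2024 | 2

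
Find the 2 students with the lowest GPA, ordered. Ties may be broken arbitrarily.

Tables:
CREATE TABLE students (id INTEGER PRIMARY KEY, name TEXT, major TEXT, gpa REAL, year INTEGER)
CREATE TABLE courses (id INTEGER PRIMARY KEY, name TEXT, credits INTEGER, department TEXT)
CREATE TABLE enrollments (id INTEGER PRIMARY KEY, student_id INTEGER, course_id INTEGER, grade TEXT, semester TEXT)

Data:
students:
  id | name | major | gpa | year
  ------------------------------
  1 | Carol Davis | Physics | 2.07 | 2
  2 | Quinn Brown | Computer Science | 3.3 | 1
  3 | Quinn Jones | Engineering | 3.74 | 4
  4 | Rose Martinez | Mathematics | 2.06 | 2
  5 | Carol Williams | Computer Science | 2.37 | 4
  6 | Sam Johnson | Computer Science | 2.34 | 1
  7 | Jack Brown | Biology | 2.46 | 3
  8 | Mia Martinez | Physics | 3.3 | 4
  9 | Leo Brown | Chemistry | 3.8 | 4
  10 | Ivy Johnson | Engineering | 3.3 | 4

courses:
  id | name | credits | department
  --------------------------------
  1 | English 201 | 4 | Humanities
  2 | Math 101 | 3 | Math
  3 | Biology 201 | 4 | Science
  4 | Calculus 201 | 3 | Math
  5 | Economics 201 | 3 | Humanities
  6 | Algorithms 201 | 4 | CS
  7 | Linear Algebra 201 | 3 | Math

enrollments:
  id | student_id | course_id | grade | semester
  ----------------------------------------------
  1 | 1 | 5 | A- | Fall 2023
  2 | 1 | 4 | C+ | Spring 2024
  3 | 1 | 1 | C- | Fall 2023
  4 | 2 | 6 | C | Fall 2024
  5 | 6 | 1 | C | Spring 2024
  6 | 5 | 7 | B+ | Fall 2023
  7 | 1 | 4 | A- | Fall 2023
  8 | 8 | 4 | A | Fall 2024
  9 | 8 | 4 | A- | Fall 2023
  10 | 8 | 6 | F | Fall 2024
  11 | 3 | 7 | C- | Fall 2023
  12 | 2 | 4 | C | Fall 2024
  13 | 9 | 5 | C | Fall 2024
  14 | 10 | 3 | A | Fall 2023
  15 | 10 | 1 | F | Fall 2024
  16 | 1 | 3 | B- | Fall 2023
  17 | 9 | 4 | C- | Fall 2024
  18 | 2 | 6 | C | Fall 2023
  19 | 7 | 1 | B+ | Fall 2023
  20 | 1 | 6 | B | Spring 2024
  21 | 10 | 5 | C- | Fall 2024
SELECT name, gpa FROM students ORDER BY gpa ASC LIMIT 2

Execution result:
name | gpa
Rose Martinez | 2.06
Carol Davis | 2.07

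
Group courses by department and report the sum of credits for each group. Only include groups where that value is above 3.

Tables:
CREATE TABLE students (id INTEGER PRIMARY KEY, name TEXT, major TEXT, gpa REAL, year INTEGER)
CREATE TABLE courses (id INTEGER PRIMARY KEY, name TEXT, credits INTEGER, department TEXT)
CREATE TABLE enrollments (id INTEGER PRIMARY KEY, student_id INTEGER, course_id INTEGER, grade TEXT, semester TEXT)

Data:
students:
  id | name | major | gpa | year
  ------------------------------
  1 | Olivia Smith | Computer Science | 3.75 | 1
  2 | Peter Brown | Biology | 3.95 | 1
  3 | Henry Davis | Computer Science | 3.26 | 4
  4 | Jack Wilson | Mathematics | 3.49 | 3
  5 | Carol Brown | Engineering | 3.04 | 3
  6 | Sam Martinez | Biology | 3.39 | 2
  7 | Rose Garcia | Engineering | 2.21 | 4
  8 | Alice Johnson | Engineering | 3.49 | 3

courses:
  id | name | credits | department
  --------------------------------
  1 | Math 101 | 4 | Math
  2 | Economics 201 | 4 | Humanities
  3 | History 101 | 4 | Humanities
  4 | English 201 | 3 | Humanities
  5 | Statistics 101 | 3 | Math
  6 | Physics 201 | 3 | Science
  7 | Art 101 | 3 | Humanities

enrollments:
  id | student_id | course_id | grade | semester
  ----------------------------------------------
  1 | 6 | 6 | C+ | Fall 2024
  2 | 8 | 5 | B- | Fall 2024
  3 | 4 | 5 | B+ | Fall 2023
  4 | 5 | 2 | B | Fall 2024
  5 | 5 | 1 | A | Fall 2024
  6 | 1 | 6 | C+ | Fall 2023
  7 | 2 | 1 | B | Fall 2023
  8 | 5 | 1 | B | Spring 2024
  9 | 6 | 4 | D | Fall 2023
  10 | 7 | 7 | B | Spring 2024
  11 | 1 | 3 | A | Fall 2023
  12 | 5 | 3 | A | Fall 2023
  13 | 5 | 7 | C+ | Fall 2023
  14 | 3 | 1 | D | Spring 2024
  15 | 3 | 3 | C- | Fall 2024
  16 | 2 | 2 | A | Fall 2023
SELECT department, SUM(credits) AS sum_credits FROM courses GROUP BY department HAVING SUM(credits) > 3

Execution result:
department | sum_credits
Humanities | 14
Math | 7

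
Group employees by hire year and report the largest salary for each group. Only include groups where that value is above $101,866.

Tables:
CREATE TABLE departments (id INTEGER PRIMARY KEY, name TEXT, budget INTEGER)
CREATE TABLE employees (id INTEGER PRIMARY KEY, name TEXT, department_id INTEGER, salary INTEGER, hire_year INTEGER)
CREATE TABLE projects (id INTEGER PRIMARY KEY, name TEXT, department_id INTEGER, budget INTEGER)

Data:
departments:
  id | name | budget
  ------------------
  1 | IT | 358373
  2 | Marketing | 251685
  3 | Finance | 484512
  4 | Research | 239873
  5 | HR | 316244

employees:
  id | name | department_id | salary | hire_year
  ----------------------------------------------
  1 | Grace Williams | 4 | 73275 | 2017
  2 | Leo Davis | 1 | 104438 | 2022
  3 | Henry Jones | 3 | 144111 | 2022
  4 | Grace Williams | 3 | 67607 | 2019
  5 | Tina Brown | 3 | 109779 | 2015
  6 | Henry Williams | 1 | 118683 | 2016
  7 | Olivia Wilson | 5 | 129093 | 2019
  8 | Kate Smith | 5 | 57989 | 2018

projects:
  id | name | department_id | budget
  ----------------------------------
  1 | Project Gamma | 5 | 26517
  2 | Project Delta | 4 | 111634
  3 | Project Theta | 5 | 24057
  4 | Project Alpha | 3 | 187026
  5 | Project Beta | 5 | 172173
SELECT hire_year, MAX(salary) AS max_salary FROM employees GROUP BY hire_year HAVING MAX(salary) > 101866

Execution result:
hire_year | max_salary
2015 | 109779
2016 | 118683
2019 | 129093
2022 | 144111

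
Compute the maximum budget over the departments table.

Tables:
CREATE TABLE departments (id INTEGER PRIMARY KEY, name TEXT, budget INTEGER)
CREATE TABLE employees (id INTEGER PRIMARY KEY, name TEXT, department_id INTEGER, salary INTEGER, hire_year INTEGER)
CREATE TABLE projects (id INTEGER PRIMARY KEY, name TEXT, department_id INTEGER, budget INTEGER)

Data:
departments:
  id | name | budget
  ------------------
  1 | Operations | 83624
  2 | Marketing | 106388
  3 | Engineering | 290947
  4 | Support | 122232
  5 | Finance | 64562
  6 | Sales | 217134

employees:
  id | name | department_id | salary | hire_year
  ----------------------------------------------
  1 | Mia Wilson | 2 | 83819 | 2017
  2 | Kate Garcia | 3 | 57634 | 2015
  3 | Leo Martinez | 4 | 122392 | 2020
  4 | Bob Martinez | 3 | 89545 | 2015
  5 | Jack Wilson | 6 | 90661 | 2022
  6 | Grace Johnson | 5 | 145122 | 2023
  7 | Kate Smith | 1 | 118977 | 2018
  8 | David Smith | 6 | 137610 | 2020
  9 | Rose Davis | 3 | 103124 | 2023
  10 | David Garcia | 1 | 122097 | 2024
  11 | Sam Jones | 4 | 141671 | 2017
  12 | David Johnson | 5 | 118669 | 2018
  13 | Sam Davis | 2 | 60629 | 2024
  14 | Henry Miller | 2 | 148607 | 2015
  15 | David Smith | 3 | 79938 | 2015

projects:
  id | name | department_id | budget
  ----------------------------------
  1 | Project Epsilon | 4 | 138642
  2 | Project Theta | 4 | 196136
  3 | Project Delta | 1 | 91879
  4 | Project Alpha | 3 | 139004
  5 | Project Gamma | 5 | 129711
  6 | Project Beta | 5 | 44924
SELECT MAX(budget) FROM departments

Execution result:
290947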